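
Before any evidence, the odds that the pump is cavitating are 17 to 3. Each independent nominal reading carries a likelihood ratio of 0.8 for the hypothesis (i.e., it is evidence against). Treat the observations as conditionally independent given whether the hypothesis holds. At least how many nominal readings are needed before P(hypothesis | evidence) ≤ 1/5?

Prior odds = 17/3.
Likelihood ratio per nominal reading = 0.8.
Target posterior odds = 0.2/0.8 = 0.25.
Need (17/3) × 0.8ⁿ ≤ 0.25, i.e. 0.8ⁿ ≤ 3/68.
0.8¹³ ≈0.0549756 is still above 3/68 but 0.8¹⁴ ≈0.0439805 is at or below it, so n = 14.

14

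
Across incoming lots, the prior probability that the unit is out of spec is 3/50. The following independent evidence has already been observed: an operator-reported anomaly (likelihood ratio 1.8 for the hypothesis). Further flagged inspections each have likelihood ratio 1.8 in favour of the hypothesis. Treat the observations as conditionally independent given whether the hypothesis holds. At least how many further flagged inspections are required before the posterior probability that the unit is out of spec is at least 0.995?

13

Prior odds = 0.06/0.94 = 3/47.
Bayes factor of the evidence already in hand = 1.8.
Odds after that evidence = (3/47) × 1.8 = 27/235.
Target odds = 0.995/0.005 = 199.
Need 1.8ⁿ ≥ 199 ÷ (27/235) = 46765/27.
1.8¹² ≈1156.83 falls short of 46765/27 but 1.8¹³ ≈2082.3 reaches it, so n = 13.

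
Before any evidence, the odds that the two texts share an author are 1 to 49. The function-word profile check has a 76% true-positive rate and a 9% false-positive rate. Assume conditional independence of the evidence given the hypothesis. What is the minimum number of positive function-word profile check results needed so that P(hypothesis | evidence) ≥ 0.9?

3

Prior odds = 1/49.
Likelihood ratio of a positive result = 0.76/0.09 = 76/9.
Target odds: 0.9 ÷ 0.1 = 9.
Need (1/49) × (76/9)ⁿ ≥ 9, i.e. (76/9)ⁿ ≥ 441.
(76/9)² = 5776/81 falls short of 441 but (76/9)³ = 438976/729 reaches it, so n = 3.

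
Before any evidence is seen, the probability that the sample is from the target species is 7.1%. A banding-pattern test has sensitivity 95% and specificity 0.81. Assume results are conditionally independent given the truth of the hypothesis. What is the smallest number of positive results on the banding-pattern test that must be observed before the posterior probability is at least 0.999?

6

Prior odds: 0.071 ÷ 0.929 = 71/929.
False-positive rate = 1 − 0.81 = 0.19; likelihood ratio of a positive = 0.95/0.19 = 5.
Target odds: 0.999 ÷ 0.001 = 999.
Require 5ⁿ ≥ 999 ÷ (71/929) = 928071/71.
5⁵ = 3125 falls short of 928071/71 but 5⁶ = 15625 reaches it, so n = 6.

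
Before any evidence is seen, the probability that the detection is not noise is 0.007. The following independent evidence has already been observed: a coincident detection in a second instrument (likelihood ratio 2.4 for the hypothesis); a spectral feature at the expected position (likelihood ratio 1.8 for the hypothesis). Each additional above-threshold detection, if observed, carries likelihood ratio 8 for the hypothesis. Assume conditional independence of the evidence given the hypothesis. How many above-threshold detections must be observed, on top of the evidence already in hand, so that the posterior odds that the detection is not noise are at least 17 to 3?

3

Prior odds = 0.007/0.993 = 7/993.
Combined Bayes factor of the evidence already in hand = 2.4 × 1.8 = 4.32.
Odds after that evidence = (7/993) × 4.32 = 252/8275.
Target odds = 17/3.
Need 8ⁿ ≥ 17/3 ÷ (252/8275) = 140675/756.
8² = 64 falls short of 140675/756 but 8³ = 512 reaches it, so n = 3.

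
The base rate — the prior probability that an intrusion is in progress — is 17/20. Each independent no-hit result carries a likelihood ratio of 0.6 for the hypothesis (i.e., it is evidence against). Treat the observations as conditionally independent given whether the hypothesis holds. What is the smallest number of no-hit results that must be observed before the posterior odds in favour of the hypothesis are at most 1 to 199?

14

Prior odds = 0.85/0.15 = 17/3.
Likelihood ratio per no-hit result = 0.6.
Target odds = 1/199.
Need (17/3) × 0.6ⁿ ≤ 1/199, i.e. 0.6ⁿ ≤ 3/3383.
0.6¹³ ≈0.00130607 is still above 3/3383 but 0.6¹⁴ ≈0.000783642 is at or below it, so n = 14.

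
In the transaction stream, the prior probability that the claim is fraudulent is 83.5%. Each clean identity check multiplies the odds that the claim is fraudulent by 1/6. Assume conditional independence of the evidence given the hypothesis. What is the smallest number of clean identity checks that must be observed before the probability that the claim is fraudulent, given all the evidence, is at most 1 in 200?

4

Prior odds: 0.835 ÷ 0.165 = 167/33.
Likelihood ratio per clean identity check = 1/6.
Target odds: 0.005 ÷ 0.995 = 1/199.
Require (1/6)ⁿ ≤ 1/199 ÷ (167/33) = 33/33233.
(1/6)³ = 1/216 is still above 33/33233 but (1/6)⁴ = 1/1296 is at or below it, so n = 4.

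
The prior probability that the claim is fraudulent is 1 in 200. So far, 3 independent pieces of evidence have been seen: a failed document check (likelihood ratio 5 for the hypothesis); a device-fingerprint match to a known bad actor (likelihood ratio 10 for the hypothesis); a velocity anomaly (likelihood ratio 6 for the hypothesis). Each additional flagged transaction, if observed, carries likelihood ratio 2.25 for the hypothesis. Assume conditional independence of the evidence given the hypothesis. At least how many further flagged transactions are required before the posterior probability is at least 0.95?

4

Prior odds = 0.005/0.995 = 1/199.
Combined Bayes factor of the evidence already in hand = 5 × 10 × 6 = 300.
Odds after that evidence = (1/199) × 300 = 300/199.
Target odds = 0.95/0.05 = 19.
Need 2.25ⁿ ≥ 19 ÷ (300/199) = 3781/300.
2.25³ = 11.390625 falls short of 3781/300 but 2.25⁴ = 25.62890625 reaches it, so n = 4.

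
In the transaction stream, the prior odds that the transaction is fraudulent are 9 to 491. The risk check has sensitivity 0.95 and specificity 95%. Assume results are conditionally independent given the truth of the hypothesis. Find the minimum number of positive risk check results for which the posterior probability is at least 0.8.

Prior odds = 9/491.
False-positive rate = 1 − 0.95 = 0.05; likelihood ratio of a positive = 0.95/0.05 = 19.
Target posterior odds = 0.8/0.2 = 4.
Need (9/491) × 19ⁿ ≥ 4, i.e. 19ⁿ ≥ 1964/9.
19¹ = 19 falls short of 1964/9 but 19² = 361 reaches it, so n = 2.

2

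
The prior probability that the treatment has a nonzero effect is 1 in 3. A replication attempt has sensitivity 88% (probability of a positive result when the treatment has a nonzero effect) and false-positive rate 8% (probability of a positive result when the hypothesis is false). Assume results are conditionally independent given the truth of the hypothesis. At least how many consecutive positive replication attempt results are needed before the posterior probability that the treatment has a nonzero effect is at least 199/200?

3

Prior odds: (1/3) ÷ (2/3) = 0.5.
Likelihood ratio of a positive result = 0.88/0.08 = 11.
Target posterior odds = 0.995/0.005 = 199.
Require 11ⁿ ≥ 199 ÷ 0.5 = 398.
11² = 121 falls short of 398 but 11³ = 1331 reaches it, so n = 3.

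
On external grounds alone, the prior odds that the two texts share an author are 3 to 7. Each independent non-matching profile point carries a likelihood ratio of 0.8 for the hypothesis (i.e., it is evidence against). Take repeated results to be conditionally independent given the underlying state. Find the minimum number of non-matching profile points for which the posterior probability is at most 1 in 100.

17

Prior odds = 3/7.
Likelihood ratio per non-matching profile point = 0.8.
Target odds: 0.01 ÷ 0.99 = 1/99.
Need (3/7) × 0.8ⁿ ≤ 1/99, i.e. 0.8ⁿ ≤ 7/297.
0.8¹⁶ ≈0.0281475 is still above 7/297 but 0.8¹⁷ ≈0.022518 is at or below it, so n = 17.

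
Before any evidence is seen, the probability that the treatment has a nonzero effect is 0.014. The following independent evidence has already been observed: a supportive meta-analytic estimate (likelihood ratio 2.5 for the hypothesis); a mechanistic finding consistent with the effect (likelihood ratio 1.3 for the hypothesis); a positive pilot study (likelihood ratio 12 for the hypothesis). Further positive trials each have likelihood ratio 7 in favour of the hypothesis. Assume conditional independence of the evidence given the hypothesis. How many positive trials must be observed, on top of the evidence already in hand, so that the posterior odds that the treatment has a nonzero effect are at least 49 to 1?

Prior odds = 0.014/0.986 = 7/493.
Combined Bayes factor of the evidence already in hand = 2.5 × 1.3 × 12 = 39.
Odds after that evidence = (7/493) × 39 = 273/493.
Target odds = 49.
Need 7ⁿ ≥ 49 ÷ (273/493) = 3451/39.
7² = 49 falls short of 3451/39 but 7³ = 343 reaches it, so n = 3.

3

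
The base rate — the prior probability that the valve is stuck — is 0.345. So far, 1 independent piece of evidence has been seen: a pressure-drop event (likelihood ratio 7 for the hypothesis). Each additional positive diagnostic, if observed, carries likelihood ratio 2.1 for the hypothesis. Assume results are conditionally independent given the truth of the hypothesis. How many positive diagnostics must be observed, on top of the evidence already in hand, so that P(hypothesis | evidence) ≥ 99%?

Prior odds = 0.345/0.655 = 69/131.
Bayes factor of the evidence already in hand = 7.
Odds after that evidence = (69/131) × 7 = 483/131.
Target odds = 0.99/0.01 = 99.
Need 2.1ⁿ ≥ 99 ÷ (483/131) = 4323/161.
2.1⁴ = 19.4481 falls short of 4323/161 but 2.1⁵ = 4084101/100000 reaches it, so n = 5.

5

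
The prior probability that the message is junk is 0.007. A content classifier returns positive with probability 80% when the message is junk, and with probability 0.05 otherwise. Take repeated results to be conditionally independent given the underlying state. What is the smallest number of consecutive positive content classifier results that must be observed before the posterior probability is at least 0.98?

4

Prior odds = 0.007/0.993 = 7/993.
Likelihood ratio of a positive result = 0.8/0.05 = 16.
Target posterior odds = 0.98/0.02 = 49.
Require 16ⁿ ≥ 49 ÷ (7/993) = 6951.
16³ = 4096 falls short of 6951 but 16⁴ = 65536 reaches it, so n = 4.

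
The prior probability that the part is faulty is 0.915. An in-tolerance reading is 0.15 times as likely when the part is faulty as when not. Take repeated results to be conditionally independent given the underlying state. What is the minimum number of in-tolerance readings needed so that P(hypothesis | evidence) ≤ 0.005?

5

Prior odds: 0.915 ÷ 0.085 = 183/17.
Likelihood ratio per in-tolerance reading = 0.15.
Target odds: 0.005 ÷ 0.995 = 1/199.
Need (183/17) × 0.15ⁿ ≤ 1/199, i.e. 0.15ⁿ ≤ 17/36417.
0.15⁴ = 81/160000 is still above 17/36417 but 0.15⁵ = 243/3200000 is at or below it, so n = 5.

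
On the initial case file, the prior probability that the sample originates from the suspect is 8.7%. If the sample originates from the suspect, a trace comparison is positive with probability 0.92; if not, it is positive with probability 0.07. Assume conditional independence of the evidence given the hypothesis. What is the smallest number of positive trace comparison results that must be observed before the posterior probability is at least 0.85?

Prior odds: 0.087 ÷ 0.913 = 87/913.
Likelihood ratio of a positive = 0.92/0.07 = 92/7.
Target odds: 0.85 ÷ 0.15 = 17/3.
Require (92/7)ⁿ ≥ 17/3 ÷ (87/913) = 15521/261.
(92/7)¹ = 92/7 falls short of 15521/261 but (92/7)² = 8464/49 reaches it, so n = 2.

2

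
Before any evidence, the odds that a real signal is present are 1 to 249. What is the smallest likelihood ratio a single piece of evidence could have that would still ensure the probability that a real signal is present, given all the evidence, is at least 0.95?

4731

Prior odds = 1/249.
Target odds = 0.95/0.05 = 19.
Required Bayes factor = 19 ÷ (1/249) = 4731.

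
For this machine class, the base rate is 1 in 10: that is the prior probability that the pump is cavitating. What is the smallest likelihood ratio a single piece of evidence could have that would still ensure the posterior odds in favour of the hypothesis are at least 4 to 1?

36

Prior odds = 0.1/0.9 = 1/9.
Target odds = 4.
Required Bayes factor = 4 ÷ (1/9) = 36.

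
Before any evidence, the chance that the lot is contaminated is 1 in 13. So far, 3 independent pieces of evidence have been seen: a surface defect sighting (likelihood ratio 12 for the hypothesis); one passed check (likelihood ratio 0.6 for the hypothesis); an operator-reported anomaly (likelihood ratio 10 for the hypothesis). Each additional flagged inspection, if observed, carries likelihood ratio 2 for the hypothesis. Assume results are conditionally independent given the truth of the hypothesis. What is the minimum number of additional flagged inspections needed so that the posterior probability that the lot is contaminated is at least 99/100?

Prior odds = (1/13)/(12/13) = 1/12.
Combined Bayes factor of the evidence already in hand = 12 × 0.6 × 10 = 72.
Odds after that evidence = (1/12) × 72 = 6.
Target odds = 0.99/0.01 = 99.
Need 2ⁿ ≥ 99 ÷ 6 = 16.5.
2⁴ = 16 falls short of 16.5 but 2⁵ = 32 reaches it, so n = 5.

5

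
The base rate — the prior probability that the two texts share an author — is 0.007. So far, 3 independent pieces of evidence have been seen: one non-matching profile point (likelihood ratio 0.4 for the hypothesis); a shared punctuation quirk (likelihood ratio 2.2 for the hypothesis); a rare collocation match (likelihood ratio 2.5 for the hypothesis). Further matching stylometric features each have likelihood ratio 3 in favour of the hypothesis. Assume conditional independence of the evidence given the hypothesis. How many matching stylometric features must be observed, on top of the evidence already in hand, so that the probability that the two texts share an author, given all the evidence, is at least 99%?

8

Prior odds = 0.007/0.993 = 7/993.
Combined Bayes factor of the evidence already in hand = 0.4 × 2.2 × 2.5 = 2.2.
Odds after that evidence = (7/993) × 2.2 = 77/4965.
Target odds = 0.99/0.01 = 99.
Need 3ⁿ ≥ 99 ÷ (77/4965) = 44685/7.
3⁷ = 2187 falls short of 44685/7 but 3⁸ = 6561 reaches it, so n = 8.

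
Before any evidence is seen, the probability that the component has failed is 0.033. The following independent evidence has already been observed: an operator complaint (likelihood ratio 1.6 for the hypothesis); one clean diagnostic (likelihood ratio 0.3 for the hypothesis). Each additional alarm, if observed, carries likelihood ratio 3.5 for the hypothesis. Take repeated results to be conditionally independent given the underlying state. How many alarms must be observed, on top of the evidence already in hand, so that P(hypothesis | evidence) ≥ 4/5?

Prior odds = 0.033/0.967 = 33/967.
Combined Bayes factor of the evidence already in hand = 1.6 × 0.3 = 0.48.
Odds after that evidence = (33/967) × 0.48 = 396/24175.
Target odds = 0.8/0.2 = 4.
Need 3.5ⁿ ≥ 4 ÷ (396/24175) = 24175/99.
3.5⁴ = 150.0625 falls short of 24175/99 but 3.5⁵ = 525.21875 reaches it, so n = 5.

5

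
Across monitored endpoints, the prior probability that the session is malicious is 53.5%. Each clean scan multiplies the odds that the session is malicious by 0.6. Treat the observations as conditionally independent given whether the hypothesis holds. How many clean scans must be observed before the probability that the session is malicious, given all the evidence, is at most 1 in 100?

Prior odds = 0.535/0.465 = 107/93.
Likelihood ratio per clean scan = 0.6.
Target posterior odds = 0.01/0.99 = 1/99.
Need (107/93) × 0.6ⁿ ≤ 1/99, i.e. 0.6ⁿ ≤ 31/3531.
0.6⁹ = 19683/1953125 is still above 31/3531 but 0.6¹⁰ = 59049/9765625 is at or below it, so n = 10.

10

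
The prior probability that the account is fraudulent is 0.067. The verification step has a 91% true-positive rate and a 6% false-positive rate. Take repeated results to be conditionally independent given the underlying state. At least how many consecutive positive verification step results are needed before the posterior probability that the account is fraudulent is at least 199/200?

3

Prior odds: 0.067 ÷ 0.933 = 67/933.
Likelihood ratio of a positive result = 0.91/0.06 = 91/6.
Target posterior odds = 0.995/0.005 = 199.
Require (91/6)ⁿ ≥ 199 ÷ (67/933) = 185667/67.
(91/6)² = 8281/36 falls short of 185667/67 but (91/6)³ = 753571/216 reaches it, so n = 3.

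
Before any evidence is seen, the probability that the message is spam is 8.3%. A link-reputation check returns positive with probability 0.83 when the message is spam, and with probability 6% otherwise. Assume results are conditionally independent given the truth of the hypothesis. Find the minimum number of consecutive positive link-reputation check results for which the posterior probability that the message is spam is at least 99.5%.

Prior odds: 0.083 ÷ 0.917 = 83/917.
Likelihood ratio of a positive result = 0.83/0.06 = 83/6.
Target odds: 0.995 ÷ 0.005 = 199.
Require (83/6)ⁿ ≥ 199 ÷ (83/917) = 182483/83.
(83/6)² = 6889/36 falls short of 182483/83 but (83/6)³ = 571787/216 reaches it, so n = 3.

3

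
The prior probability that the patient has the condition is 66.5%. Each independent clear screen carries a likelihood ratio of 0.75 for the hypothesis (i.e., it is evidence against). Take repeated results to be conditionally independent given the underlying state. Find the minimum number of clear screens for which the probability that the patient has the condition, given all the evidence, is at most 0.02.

Prior odds = 0.665/0.335 = 133/67.
Likelihood ratio per clear screen = 0.75.
Target odds: 0.02 ÷ 0.98 = 1/49.
Require 0.75ⁿ ≤ 1/49 ÷ (133/67) = 67/6517.
0.75¹⁵ ≈0.0133635 is still above 67/6517 but 0.75¹⁶ ≈0.0100226 is at or below it, so n = 16.

16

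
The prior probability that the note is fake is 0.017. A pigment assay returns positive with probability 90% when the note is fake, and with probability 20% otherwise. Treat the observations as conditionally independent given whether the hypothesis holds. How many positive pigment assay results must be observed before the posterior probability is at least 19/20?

5

Prior odds: 0.017 ÷ 0.983 = 17/983.
Likelihood ratio of a positive result = 0.9/0.2 = 4.5.
Target odds: 0.95 ÷ 0.05 = 19.
Need (17/983) × 4.5ⁿ ≥ 19, i.e. 4.5ⁿ ≥ 18677/17.
4.5⁴ = 410.0625 falls short of 18677/17 but 4.5⁵ = 1845.28125 reaches it, so n = 5.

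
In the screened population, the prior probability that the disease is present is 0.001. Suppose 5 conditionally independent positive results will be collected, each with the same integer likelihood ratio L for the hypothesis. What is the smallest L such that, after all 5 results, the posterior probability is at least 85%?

Prior odds = 0.001/0.999 = 1/999.
Target odds = 0.85/0.15 = 17/3.
Need L⁵ ≥ 17/3 ÷ (1/999) = 5661.
5⁵ = 3125 < 5661 ≤ 7776 = 6⁵, so L = 6.

6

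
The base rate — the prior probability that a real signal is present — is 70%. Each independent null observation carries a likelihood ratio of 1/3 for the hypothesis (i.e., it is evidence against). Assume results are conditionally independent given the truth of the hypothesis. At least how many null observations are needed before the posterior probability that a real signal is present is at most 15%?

3

Prior odds = 0.7/0.3 = 7/3.
Likelihood ratio per null observation = 1/3.
Target posterior odds = 0.15/0.85 = 3/17.
Require (1/3)ⁿ ≤ 3/17 ÷ (7/3) = 9/119.
(1/3)² = 1/9 is still above 9/119 but (1/3)³ = 1/27 is at or below it, so n = 3.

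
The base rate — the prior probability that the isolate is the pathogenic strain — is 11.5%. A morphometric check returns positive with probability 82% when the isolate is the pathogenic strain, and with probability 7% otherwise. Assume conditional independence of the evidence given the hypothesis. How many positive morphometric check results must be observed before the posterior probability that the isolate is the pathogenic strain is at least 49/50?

3

Prior odds: 0.115 ÷ 0.885 = 23/177.
Likelihood ratio of a positive result = 0.82/0.07 = 82/7.
Target odds: 0.98 ÷ 0.02 = 49.
Need (23/177) × (82/7)ⁿ ≥ 49, i.e. (82/7)ⁿ ≥ 8673/23.
(82/7)² = 6724/49 falls short of 8673/23 but (82/7)³ = 551368/343 reaches it, so n = 3.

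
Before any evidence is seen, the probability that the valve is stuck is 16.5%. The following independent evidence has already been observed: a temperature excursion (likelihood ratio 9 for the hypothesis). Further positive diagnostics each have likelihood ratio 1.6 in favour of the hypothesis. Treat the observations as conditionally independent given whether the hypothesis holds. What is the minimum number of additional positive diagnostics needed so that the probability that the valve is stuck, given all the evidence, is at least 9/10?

4

Prior odds = 0.165/0.835 = 33/167.
Bayes factor of the evidence already in hand = 9.
Odds after that evidence = (33/167) × 9 = 297/167.
Target odds = 0.9/0.1 = 9.
Need 1.6ⁿ ≥ 9 ÷ (297/167) = 167/33.
1.6³ = 4.096 falls short of 167/33 but 1.6⁴ = 6.5536 reaches it, so n = 4.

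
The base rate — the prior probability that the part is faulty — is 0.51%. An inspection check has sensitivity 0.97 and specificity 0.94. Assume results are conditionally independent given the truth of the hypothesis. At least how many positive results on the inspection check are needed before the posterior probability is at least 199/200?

4

Prior odds = 0.0051/0.9949 = 51/9949.
False-positive rate = 1 − 0.94 = 0.06; likelihood ratio of a positive = 0.97/0.06 = 97/6.
Target odds: 0.995 ÷ 0.005 = 199.
Need (51/9949) × (97/6)ⁿ ≥ 199, i.e. (97/6)ⁿ ≥ 1979851/51.
(97/6)³ = 912673/216 falls short of 1979851/51 but (97/6)⁴ = 88529281/1296 reaches it, so n = 4.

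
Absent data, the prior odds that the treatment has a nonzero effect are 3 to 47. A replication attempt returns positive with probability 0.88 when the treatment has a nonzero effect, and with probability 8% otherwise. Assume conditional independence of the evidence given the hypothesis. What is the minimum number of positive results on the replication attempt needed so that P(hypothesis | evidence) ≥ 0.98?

Prior odds = 3/47.
Likelihood ratio of a positive result = 0.88/0.08 = 11.
Target odds: 0.98 ÷ 0.02 = 49.
Need (3/47) × 11ⁿ ≥ 49, i.e. 11ⁿ ≥ 2303/3.
11² = 121 falls short of 2303/3 but 11³ = 1331 reaches it, so n = 3.

3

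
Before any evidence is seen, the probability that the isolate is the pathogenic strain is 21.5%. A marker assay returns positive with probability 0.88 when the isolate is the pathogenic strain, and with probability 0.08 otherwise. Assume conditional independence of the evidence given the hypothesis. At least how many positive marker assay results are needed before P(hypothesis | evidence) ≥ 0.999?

4

Prior odds: 0.215 ÷ 0.785 = 43/157.
Likelihood ratio of a positive result = 0.88/0.08 = 11.
Target odds: 0.999 ÷ 0.001 = 999.
Require 11ⁿ ≥ 999 ÷ (43/157) = 156843/43.
11³ = 1331 falls short of 156843/43 but 11⁴ = 14641 reaches it, so n = 4.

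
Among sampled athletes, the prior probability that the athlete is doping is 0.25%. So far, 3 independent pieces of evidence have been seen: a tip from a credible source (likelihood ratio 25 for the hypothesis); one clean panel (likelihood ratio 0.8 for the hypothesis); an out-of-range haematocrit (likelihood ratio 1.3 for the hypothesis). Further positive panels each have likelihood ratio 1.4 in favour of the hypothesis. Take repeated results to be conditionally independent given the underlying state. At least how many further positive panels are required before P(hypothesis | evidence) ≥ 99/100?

22

Prior odds = 0.0025/0.9975 = 1/399.
Combined Bayes factor of the evidence already in hand = 25 × 0.8 × 1.3 = 26.
Odds after that evidence = (1/399) × 26 = 26/399.
Target odds = 0.99/0.01 = 99.
Need 1.4ⁿ ≥ 99 ÷ (26/399) = 39501/26.
1.4²¹ ≈1171.36 falls short of 39501/26 but 1.4²² ≈1639.9 reaches it, so n = 22.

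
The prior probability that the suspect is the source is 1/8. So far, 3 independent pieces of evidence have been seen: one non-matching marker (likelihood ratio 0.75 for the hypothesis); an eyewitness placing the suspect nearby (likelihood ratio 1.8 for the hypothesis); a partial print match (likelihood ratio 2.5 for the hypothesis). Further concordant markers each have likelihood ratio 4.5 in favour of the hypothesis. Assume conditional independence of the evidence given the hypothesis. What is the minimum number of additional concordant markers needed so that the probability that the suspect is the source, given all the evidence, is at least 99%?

Prior odds = 0.125/0.875 = 1/7.
Combined Bayes factor of the evidence already in hand = 0.75 × 1.8 × 2.5 = 3.375.
Odds after that evidence = (1/7) × 3.375 = 27/56.
Target odds = 0.99/0.01 = 99.
Need 4.5ⁿ ≥ 99 ÷ (27/56) = 616/3.
4.5³ = 91.125 falls short of 616/3 but 4.5⁴ = 410.0625 reaches it, so n = 4.

4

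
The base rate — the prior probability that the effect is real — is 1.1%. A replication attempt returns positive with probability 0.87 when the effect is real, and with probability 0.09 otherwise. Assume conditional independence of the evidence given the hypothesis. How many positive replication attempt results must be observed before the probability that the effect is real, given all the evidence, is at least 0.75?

3

Prior odds = 0.011/0.989 = 11/989.
Likelihood ratio of a positive result = 0.87/0.09 = 29/3.
Target odds: 0.75 ÷ 0.25 = 3.
Require (29/3)ⁿ ≥ 3 ÷ (11/989) = 2967/11.
(29/3)² = 841/9 falls short of 2967/11 but (29/3)³ = 24389/27 reaches it, so n = 3.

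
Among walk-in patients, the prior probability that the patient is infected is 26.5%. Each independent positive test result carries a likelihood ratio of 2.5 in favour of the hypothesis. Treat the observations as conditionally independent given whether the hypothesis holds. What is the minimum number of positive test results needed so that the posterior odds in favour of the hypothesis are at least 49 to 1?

Prior odds = 0.265/0.735 = 53/147.
Likelihood ratio per positive test result = 2.5.
Target odds = 49.
Require 2.5ⁿ ≥ 49 ÷ (53/147) = 7203/53.
2.5⁵ = 97.65625 falls short of 7203/53 but 2.5⁶ = 244.140625 reaches it, so n = 6.

6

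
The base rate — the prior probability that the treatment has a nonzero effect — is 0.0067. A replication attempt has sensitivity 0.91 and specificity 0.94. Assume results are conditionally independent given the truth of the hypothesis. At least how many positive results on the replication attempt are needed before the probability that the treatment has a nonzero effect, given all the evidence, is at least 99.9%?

Prior odds = 0.0067/0.9933 = 67/9933.
False-positive rate = 1 − 0.94 = 0.06; likelihood ratio of a positive = 0.91/0.06 = 91/6.
Target odds: 0.999 ÷ 0.001 = 999.
Need (67/9933) × (91/6)ⁿ ≥ 999, i.e. (91/6)ⁿ ≥ 9923067/67.
(91/6)⁴ = 68574961/1296 falls short of 9923067/67 but (91/6)⁵ ≈802510 reaches it, so n = 5.

5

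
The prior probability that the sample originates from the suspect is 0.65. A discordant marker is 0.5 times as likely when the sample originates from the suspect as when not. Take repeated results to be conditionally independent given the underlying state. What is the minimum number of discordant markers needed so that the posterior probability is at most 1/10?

5

Prior odds = 0.65/0.35 = 13/7.
Likelihood ratio per discordant marker = 0.5.
Target odds: 0.1 ÷ 0.9 = 1/9.
Require 0.5ⁿ ≤ 1/9 ÷ (13/7) = 7/117.
0.5⁴ = 0.0625 is still above 7/117 but 0.5⁵ = 0.03125 is at or below it, so n = 5.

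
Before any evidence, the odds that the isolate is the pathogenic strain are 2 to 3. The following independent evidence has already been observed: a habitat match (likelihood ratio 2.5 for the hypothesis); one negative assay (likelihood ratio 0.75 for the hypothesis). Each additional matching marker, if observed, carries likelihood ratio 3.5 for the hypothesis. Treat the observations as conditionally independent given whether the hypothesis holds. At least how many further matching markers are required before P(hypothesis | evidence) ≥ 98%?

3

Prior odds = 2/3.
Combined Bayes factor of the evidence already in hand = 2.5 × 0.75 = 1.875.
Odds after that evidence = (2/3) × 1.875 = 1.25.
Target odds = 0.98/0.02 = 49.
Need 3.5ⁿ ≥ 49 ÷ 1.25 = 39.2.
3.5² = 12.25 falls short of 39.2 but 3.5³ = 42.875 reaches it, so n = 3.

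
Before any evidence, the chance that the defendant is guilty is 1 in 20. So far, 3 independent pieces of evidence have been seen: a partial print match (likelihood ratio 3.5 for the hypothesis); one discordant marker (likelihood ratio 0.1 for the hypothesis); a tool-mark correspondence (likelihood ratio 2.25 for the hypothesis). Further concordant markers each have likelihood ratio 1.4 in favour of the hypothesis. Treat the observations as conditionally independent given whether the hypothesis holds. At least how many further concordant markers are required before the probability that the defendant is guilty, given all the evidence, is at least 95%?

Prior odds = 0.05/0.95 = 1/19.
Combined Bayes factor of the evidence already in hand = 3.5 × 0.1 × 2.25 = 0.7875.
Odds after that evidence = (1/19) × 0.7875 = 63/1520.
Target odds = 0.95/0.05 = 19.
Need 1.4ⁿ ≥ 19 ÷ (63/1520) = 28880/63.
1.4¹⁸ ≈426.879 falls short of 28880/63 but 1.4¹⁹ ≈597.63 reaches it, so n = 19.

19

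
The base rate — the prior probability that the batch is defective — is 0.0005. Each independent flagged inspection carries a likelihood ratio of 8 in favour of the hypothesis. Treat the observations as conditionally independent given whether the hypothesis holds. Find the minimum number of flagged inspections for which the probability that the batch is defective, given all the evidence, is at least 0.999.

7

Prior odds: 0.0005 ÷ 0.9995 = 1/1999.
Likelihood ratio per flagged inspection = 8.
Target posterior odds = 0.999/0.001 = 999.
Need (1/1999) × 8ⁿ ≥ 999, i.e. 8ⁿ ≥ 1997001.
8⁶ = 262144 falls short of 1997001 but 8⁷ = 2097152 reaches it, so n = 7.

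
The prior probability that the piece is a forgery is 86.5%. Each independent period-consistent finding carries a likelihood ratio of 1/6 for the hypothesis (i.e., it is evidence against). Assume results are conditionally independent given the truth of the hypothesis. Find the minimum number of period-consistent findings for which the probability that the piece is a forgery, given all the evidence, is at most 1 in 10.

Prior odds = 0.865/0.135 = 173/27.
Likelihood ratio per period-consistent finding = 1/6.
Target odds: 0.1 ÷ 0.9 = 1/9.
Require (1/6)ⁿ ≤ 1/9 ÷ (173/27) = 3/173.
(1/6)² = 1/36 is still above 3/173 but (1/6)³ = 1/216 is at or below it, so n = 3.

3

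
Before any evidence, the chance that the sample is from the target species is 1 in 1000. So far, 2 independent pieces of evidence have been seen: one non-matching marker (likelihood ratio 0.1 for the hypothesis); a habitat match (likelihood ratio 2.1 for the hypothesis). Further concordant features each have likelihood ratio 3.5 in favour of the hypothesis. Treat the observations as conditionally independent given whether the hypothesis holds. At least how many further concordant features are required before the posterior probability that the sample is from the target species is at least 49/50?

10

Prior odds = 0.001/0.999 = 1/999.
Combined Bayes factor of the evidence already in hand = 0.1 × 2.1 = 0.21.
Odds after that evidence = (1/999) × 0.21 = 7/33300.
Target odds = 0.98/0.02 = 49.
Need 3.5ⁿ ≥ 49 ÷ (7/33300) = 233100.
3.5⁹ = 40353607/512 falls short of 233100 but 3.5¹⁰ = 282475249/1024 reaches it, so n = 10.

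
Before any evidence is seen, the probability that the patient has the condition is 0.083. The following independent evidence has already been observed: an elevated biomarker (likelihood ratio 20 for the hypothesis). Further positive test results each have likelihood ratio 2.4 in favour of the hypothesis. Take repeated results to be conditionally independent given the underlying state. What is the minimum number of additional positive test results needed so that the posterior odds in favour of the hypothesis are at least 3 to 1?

Prior odds = 0.083/0.917 = 83/917.
Bayes factor of the evidence already in hand = 20.
Odds after that evidence = (83/917) × 20 = 1660/917.
Target odds = 3.
Need 2.4ⁿ ≥ 3 ÷ (1660/917) = 2751/1660.
2.4¹ = 2.4, which meets the required 2751/1660; so n = 1.

1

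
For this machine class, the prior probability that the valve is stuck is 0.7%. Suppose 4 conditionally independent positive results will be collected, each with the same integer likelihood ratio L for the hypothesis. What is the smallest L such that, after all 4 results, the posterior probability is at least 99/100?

11

Prior odds = 0.007/0.993 = 7/993.
Target odds = 0.99/0.01 = 99.
Need L⁴ ≥ 99 ÷ (7/993) = 98307/7.
10⁴ = 10000 < 98307/7 ≤ 14641 = 11⁴, so L = 11.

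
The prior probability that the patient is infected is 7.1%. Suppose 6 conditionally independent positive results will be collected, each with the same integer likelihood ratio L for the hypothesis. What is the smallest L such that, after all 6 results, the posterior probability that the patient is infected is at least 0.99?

4

Prior odds = 0.071/0.929 = 71/929.
Target odds = 0.99/0.01 = 99.
Need L⁶ ≥ 99 ÷ (71/929) = 91971/71.
3⁶ = 729 < 91971/71 ≤ 4096 = 4⁶, so L = 4.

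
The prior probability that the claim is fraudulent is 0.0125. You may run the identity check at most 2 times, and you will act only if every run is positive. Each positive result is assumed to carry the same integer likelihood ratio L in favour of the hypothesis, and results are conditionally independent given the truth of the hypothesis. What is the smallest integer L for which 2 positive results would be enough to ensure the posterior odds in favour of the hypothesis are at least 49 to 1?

63

Prior odds = 0.0125/0.9875 = 1/79.
Target odds = 49.
Need L² ≥ 49 ÷ (1/79) = 3871.
62² = 3844 < 3871 ≤ 3969 = 63², so L = 63.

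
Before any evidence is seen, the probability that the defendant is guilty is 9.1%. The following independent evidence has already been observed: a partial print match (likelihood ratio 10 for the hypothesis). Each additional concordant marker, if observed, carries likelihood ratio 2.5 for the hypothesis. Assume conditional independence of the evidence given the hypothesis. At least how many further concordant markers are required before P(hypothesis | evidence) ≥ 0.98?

Prior odds = 0.091/0.909 = 91/909.
Bayes factor of the evidence already in hand = 10.
Odds after that evidence = (91/909) × 10 = 910/909.
Target odds = 0.98/0.02 = 49.
Need 2.5ⁿ ≥ 49 ÷ (910/909) = 6363/130.
2.5⁴ = 39.0625 falls short of 6363/130 but 2.5⁵ = 97.65625 reaches it, so n = 5.

5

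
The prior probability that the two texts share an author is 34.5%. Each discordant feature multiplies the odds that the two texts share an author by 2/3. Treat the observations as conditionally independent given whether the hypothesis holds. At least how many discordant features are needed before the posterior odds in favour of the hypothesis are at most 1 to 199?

Prior odds = 0.345/0.655 = 69/131.
Likelihood ratio per discordant feature = 2/3.
Target odds = 1/199.
Need (69/131) × (2/3)ⁿ ≤ 1/199, i.e. (2/3)ⁿ ≤ 131/13731.
(2/3)¹¹ = 2048/177147 is still above 131/13731 but (2/3)¹² = 4096/531441 is at or below it, so n = 12.

12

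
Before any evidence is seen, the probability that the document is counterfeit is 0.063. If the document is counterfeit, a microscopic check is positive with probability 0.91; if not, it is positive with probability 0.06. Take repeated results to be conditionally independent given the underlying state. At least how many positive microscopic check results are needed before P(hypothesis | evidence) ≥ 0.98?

Prior odds = 0.063/0.937 = 63/937.
Likelihood ratio of a positive = 0.91/0.06 = 91/6.
Target odds: 0.98 ÷ 0.02 = 49.
Require (91/6)ⁿ ≥ 49 ÷ (63/937) = 6559/9.
(91/6)² = 8281/36 falls short of 6559/9 but (91/6)³ = 753571/216 reaches it, so n = 3.

3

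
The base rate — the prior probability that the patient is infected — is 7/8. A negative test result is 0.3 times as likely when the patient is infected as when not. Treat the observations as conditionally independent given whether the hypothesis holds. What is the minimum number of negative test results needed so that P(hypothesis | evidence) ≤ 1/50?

5

Prior odds = 0.875/0.125 = 7.
Likelihood ratio per negative test result = 0.3.
Target odds: 0.02 ÷ 0.98 = 1/49.
Need 7 × 0.3ⁿ ≤ 1/49, i.e. 0.3ⁿ ≤ 1/343.
0.3⁴ = 0.0081 is still above 1/343 but 0.3⁵ = 243/100000 is at or below it, so n = 5.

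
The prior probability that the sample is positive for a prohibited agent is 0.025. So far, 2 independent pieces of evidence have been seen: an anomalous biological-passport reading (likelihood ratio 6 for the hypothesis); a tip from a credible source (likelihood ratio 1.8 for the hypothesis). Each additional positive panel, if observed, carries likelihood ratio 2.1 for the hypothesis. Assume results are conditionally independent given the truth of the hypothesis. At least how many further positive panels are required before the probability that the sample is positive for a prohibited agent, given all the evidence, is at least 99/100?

Prior odds = 0.025/0.975 = 1/39.
Combined Bayes factor of the evidence already in hand = 6 × 1.8 = 10.8.
Odds after that evidence = (1/39) × 10.8 = 18/65.
Target odds = 0.99/0.01 = 99.
Need 2.1ⁿ ≥ 99 ÷ (18/65) = 357.5.
2.1⁷ ≈180.109 falls short of 357.5 but 2.1⁸ ≈378.229 reaches it, so n = 8.

8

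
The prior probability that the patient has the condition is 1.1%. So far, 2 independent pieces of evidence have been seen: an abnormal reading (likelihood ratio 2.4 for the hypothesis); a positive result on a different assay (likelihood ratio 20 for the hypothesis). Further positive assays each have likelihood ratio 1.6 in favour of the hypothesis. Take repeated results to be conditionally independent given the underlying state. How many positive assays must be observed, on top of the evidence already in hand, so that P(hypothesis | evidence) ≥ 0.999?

17

Prior odds = 0.011/0.989 = 11/989.
Combined Bayes factor of the evidence already in hand = 2.4 × 20 = 48.
Odds after that evidence = (11/989) × 48 = 528/989.
Target odds = 0.999/0.001 = 999.
Need 1.6ⁿ ≥ 999 ÷ (528/989) = 329337/176.
1.6¹⁶ ≈1844.67 falls short of 329337/176 but 1.6¹⁷ ≈2951.48 reaches it, so n = 17.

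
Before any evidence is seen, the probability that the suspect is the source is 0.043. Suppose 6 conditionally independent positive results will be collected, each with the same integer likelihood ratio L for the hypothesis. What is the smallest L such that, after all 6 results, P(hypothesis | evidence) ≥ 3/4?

3

Prior odds = 0.043/0.957 = 43/957.
Target odds = 0.75/0.25 = 3.
Need L⁶ ≥ 3 ÷ (43/957) = 2871/43.
2⁶ = 64 < 2871/43 ≤ 729 = 3⁶, so L = 3.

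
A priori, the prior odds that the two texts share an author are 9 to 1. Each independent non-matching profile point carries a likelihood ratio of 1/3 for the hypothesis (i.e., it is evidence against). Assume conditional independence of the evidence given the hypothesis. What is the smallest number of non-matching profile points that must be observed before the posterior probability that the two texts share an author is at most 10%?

4

Prior odds = 9.
Likelihood ratio per non-matching profile point = 1/3.
Target odds: 0.1 ÷ 0.9 = 1/9.
Need 9 × (1/3)ⁿ ≤ 1/9, i.e. (1/3)ⁿ ≤ 1/81.
(1/3)³ = 1/27 is still above 1/81 but (1/3)⁴ = 1/81 is at or below it, so n = 4.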